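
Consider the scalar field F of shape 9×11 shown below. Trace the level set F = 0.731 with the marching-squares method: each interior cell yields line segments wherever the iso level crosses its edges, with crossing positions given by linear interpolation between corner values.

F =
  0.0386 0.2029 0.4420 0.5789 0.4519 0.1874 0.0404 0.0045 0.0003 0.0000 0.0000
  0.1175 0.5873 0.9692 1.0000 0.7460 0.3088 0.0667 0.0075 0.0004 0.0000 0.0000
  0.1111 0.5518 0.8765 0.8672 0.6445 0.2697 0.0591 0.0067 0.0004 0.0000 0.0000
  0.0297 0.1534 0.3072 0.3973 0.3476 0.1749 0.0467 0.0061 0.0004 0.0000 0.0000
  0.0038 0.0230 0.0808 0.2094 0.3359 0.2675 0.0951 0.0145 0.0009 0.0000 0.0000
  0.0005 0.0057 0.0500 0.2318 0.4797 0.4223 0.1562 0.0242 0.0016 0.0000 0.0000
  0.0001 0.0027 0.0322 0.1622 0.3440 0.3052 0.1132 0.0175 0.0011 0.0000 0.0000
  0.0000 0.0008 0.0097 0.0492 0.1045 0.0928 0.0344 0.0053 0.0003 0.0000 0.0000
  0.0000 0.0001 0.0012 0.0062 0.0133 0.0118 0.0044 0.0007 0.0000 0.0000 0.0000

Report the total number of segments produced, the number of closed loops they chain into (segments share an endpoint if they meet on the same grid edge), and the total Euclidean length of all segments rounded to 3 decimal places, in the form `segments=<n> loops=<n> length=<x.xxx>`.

cell (0,1): code 0100 → (0.548,2.000)–(1.000,1.376)
cell (0,2): code 1100 → (0.361,3.000)–(0.548,2.000)
cell (0,3): code 1100 → (0.949,4.000)–(0.361,3.000)
cell (0,4): code 1000 → (1.000,4.034)–(0.949,4.000)
cell (1,1): code 0110 → (1.000,1.376)–(2.000,1.552)
cell (1,3): code 1011 → (2.000,3.612)–(1.148,4.000)
cell (1,4): code 0001 → (1.148,4.000)–(1.000,4.034)
cell (2,1): code 0010 → (2.000,1.552)–(2.256,2.000)
cell (2,2): code 0011 → (2.256,2.000)–(2.290,3.000)
cell (2,3): code 0001 → (2.290,3.000)–(2.000,3.612)
total: 10 segments, chained into 1 closed loop(s), length Σ = 7.305759

segments=10 loops=1 length=7.306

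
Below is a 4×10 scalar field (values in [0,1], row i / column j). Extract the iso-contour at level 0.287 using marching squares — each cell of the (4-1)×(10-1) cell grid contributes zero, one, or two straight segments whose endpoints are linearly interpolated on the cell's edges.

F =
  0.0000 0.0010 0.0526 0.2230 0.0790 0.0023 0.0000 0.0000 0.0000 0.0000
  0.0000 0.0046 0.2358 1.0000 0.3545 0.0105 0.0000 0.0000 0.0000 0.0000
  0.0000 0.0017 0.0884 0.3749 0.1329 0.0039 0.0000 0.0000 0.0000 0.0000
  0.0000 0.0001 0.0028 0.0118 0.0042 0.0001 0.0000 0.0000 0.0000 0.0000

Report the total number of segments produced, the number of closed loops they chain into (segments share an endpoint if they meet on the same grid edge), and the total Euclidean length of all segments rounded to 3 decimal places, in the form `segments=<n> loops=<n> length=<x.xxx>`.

segments=8 loops=1 length=6.140

cell (0,2): code 0100 → (0.082,3.000)–(1.000,2.067)
cell (0,3): code 1100 → (0.755,4.000)–(0.082,3.000)
cell (0,4): code 1000 → (1.000,4.196)–(0.755,4.000)
cell (1,2): code 0110 → (1.000,2.067)–(2.000,2.693)
cell (1,3): code 1011 → (2.000,3.363)–(1.305,4.000)
cell (1,4): code 0001 → (1.305,4.000)–(1.000,4.196)
cell (2,2): code 0010 → (2.000,2.693)–(2.242,3.000)
cell (2,3): code 0001 → (2.242,3.000)–(2.000,3.363)
total: 8 segments, chained into 1 closed loop(s), length Σ = 6.140134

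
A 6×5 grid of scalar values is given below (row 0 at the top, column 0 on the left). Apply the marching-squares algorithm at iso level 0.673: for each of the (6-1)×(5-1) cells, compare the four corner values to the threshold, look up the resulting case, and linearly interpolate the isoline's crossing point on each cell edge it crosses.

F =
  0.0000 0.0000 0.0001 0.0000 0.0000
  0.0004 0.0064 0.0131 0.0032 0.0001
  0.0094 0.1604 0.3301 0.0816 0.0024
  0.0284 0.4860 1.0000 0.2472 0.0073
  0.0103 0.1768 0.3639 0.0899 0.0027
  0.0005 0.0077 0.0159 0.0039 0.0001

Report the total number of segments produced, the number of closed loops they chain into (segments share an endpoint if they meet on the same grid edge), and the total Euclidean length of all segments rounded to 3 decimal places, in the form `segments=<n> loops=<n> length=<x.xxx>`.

segments=4 loops=1 length=2.946

cell (2,1): code 0100 → (2.512,2.000)–(3.000,1.364)
cell (2,2): code 1000 → (3.000,2.434)–(2.512,2.000)
cell (3,1): code 0010 → (3.000,1.364)–(3.514,2.000)
cell (3,2): code 0001 → (3.514,2.000)–(3.000,2.434)
total: 4 segments, chained into 1 closed loop(s), length Σ = 2.946240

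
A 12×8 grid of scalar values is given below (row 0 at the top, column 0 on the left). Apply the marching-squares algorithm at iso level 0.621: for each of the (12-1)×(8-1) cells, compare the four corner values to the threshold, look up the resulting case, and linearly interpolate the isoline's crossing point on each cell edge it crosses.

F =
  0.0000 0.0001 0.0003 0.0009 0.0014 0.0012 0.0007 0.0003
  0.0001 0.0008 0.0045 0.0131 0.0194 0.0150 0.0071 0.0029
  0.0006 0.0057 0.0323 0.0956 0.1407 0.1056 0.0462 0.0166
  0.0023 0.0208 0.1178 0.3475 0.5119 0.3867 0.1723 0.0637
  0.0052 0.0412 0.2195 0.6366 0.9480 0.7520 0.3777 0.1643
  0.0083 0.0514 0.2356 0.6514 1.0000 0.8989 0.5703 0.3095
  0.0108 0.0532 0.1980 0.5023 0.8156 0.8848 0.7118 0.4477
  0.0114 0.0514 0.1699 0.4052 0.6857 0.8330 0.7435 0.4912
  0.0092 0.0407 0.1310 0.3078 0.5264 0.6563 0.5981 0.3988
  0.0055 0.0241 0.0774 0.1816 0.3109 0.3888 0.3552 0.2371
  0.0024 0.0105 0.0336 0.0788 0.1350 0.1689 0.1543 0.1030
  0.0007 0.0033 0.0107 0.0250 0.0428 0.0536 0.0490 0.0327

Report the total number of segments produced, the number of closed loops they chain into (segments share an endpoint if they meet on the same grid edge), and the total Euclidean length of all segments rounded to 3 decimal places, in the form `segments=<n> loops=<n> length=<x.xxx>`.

cell (3,2): code 0100 → (3.946,3.000)–(4.000,2.963)
cell (3,3): code 1100 → (3.250,4.000)–(3.946,3.000)
cell (3,4): code 1100 → (3.641,5.000)–(3.250,4.000)
cell (3,5): code 1000 → (4.000,5.350)–(3.641,5.000)
cell (4,2): code 0110 → (4.000,2.963)–(5.000,2.927)
cell (4,5): code 1001 → (5.000,5.846)–(4.000,5.350)
cell (5,2): code 0010 → (5.000,2.927)–(5.204,3.000)
cell (5,3): code 0111 → (5.204,3.000)–(6.000,3.379)
cell (5,5): code 1101 → (5.358,6.000)–(5.000,5.846)
cell (5,6): code 1000 → (6.000,6.344)–(5.358,6.000)
cell (6,3): code 0110 → (6.000,3.379)–(7.000,3.769)
cell (6,6): code 1001 → (7.000,6.486)–(6.000,6.344)
cell (7,3): code 0010 → (7.000,3.769)–(7.406,4.000)
cell (7,4): code 0111 → (7.406,4.000)–(8.000,4.728)
cell (7,5): code 1011 → (8.000,5.607)–(7.843,6.000)
cell (7,6): code 0001 → (7.843,6.000)–(7.000,6.486)
cell (8,4): code 0010 → (8.000,4.728)–(8.132,5.000)
cell (8,5): code 0001 → (8.132,5.000)–(8.000,5.607)
total: 18 segments, chained into 1 closed loop(s), length Σ = 13.001297

segments=18 loops=1 length=13.001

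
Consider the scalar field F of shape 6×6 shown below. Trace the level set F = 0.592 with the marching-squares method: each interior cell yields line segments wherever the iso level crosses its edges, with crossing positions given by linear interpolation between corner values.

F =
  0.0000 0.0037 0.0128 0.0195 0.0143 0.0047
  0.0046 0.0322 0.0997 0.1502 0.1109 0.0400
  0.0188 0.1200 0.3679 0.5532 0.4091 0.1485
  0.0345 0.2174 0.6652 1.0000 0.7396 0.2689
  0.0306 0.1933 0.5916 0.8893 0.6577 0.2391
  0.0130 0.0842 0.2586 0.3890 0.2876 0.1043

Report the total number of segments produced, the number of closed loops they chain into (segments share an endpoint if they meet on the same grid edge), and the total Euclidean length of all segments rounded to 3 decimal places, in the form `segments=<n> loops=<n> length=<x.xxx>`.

cell (2,1): code 0100 → (2.754,2.000)–(3.000,1.837)
cell (2,2): code 1100 → (2.087,3.000)–(2.754,2.000)
cell (2,3): code 1100 → (2.553,4.000)–(2.087,3.000)
cell (2,4): code 1000 → (3.000,4.314)–(2.553,4.000)
cell (3,1): code 0010 → (3.000,1.837)–(3.995,2.000)
cell (3,2): code 0111 → (3.995,2.000)–(4.000,2.001)
cell (3,4): code 1001 → (4.000,4.157)–(3.000,4.314)
cell (4,2): code 0010 → (4.000,2.001)–(4.594,3.000)
cell (4,3): code 0011 → (4.594,3.000)–(4.178,4.000)
cell (4,4): code 0001 → (4.178,4.000)–(4.000,4.157)
total: 10 segments, chained into 1 closed loop(s), length Σ = 7.654812

segments=10 loops=1 length=7.655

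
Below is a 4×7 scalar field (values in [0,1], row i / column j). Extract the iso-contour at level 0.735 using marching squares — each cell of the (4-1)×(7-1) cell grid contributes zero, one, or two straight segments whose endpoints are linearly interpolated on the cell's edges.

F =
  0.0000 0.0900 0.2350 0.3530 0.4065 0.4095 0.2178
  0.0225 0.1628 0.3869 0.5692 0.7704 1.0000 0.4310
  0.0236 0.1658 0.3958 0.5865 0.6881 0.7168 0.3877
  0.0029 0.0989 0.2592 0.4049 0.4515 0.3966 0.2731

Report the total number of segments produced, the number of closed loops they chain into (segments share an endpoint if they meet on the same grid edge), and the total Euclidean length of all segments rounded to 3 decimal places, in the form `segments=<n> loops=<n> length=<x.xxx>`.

cell (0,3): code 0100 → (0.903,4.000)–(1.000,3.824)
cell (0,4): code 1100 → (0.551,5.000)–(0.903,4.000)
cell (0,5): code 1000 → (1.000,5.466)–(0.551,5.000)
cell (1,3): code 0010 → (1.000,3.824)–(1.430,4.000)
cell (1,4): code 0011 → (1.430,4.000)–(1.936,5.000)
cell (1,5): code 0001 → (1.936,5.000)–(1.000,5.466)
total: 6 segments, chained into 1 closed loop(s), length Σ = 4.538289

segments=6 loops=1 length=4.538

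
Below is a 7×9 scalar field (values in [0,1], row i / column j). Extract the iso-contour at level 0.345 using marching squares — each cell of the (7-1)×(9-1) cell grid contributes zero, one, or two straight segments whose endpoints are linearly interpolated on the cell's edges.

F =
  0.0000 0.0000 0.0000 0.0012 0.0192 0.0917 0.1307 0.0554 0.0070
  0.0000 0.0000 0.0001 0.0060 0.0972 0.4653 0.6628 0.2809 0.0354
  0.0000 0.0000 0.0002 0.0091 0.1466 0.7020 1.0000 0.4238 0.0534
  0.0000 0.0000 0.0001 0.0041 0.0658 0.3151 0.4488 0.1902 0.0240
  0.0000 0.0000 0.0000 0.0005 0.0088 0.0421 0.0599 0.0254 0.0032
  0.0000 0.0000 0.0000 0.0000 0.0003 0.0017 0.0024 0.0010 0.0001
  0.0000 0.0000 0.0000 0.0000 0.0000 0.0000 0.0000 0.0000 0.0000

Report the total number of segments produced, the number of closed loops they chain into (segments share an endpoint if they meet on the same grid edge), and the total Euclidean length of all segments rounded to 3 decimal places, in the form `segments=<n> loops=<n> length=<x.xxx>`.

cell (0,4): code 0100 → (0.678,5.000)–(1.000,4.673)
cell (0,5): code 1100 → (0.403,6.000)–(0.678,5.000)
cell (0,6): code 1000 → (1.000,6.832)–(0.403,6.000)
cell (1,4): code 0110 → (1.000,4.673)–(2.000,4.357)
cell (1,6): code 1101 → (1.449,7.000)–(1.000,6.832)
cell (1,7): code 1000 → (2.000,7.213)–(1.449,7.000)
cell (2,4): code 0010 → (2.000,4.357)–(2.923,5.000)
cell (2,5): code 0111 → (2.923,5.000)–(3.000,5.224)
cell (2,6): code 1011 → (3.000,6.401)–(2.337,7.000)
cell (2,7): code 0001 → (2.337,7.000)–(2.000,7.213)
cell (3,5): code 0010 → (3.000,5.224)–(3.267,6.000)
cell (3,6): code 0001 → (3.267,6.000)–(3.000,6.401)
total: 12 segments, chained into 1 closed loop(s), length Σ = 8.594968

segments=12 loops=1 length=8.595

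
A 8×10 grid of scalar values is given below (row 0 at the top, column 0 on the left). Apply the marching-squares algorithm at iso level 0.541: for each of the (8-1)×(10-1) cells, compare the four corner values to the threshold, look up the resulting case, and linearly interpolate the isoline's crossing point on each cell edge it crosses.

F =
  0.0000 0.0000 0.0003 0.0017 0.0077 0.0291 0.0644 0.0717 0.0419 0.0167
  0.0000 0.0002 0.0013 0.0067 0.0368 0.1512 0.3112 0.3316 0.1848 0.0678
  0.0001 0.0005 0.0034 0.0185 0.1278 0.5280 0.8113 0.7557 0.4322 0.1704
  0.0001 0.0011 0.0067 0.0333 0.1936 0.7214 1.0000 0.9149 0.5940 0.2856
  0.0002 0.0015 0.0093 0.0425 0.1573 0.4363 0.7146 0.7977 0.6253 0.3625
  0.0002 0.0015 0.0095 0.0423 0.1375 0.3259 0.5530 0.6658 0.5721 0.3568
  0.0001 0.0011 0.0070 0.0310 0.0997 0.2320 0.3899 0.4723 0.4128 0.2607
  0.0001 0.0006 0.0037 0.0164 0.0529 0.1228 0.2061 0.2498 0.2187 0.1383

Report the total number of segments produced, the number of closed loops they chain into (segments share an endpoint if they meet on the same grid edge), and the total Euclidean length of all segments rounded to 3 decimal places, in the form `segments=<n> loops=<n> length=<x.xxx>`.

cell (1,5): code 0100 → (1.460,6.000)–(2.000,5.046)
cell (1,6): code 1100 → (1.494,7.000)–(1.460,6.000)
cell (1,7): code 1000 → (2.000,7.664)–(1.494,7.000)
cell (2,4): code 0100 → (2.067,5.000)–(3.000,4.658)
cell (2,5): code 1110 → (2.000,5.046)–(2.067,5.000)
cell (2,7): code 1101 → (2.672,8.000)–(2.000,7.664)
cell (2,8): code 1000 → (3.000,8.172)–(2.672,8.000)
cell (3,4): code 0010 → (3.000,4.658)–(3.633,5.000)
cell (3,5): code 0111 → (3.633,5.000)–(4.000,5.376)
cell (3,8): code 1001 → (4.000,8.321)–(3.000,8.172)
cell (4,5): code 0110 → (4.000,5.376)–(5.000,5.947)
cell (4,8): code 1001 → (5.000,8.144)–(4.000,8.321)
cell (5,5): code 0010 → (5.000,5.947)–(5.074,6.000)
cell (5,6): code 0011 → (5.074,6.000)–(5.645,7.000)
cell (5,7): code 0011 → (5.645,7.000)–(5.195,8.000)
cell (5,8): code 0001 → (5.195,8.000)–(5.000,8.144)
total: 16 segments, chained into 1 closed loop(s), length Σ = 12.132980

segments=16 loops=1 length=12.133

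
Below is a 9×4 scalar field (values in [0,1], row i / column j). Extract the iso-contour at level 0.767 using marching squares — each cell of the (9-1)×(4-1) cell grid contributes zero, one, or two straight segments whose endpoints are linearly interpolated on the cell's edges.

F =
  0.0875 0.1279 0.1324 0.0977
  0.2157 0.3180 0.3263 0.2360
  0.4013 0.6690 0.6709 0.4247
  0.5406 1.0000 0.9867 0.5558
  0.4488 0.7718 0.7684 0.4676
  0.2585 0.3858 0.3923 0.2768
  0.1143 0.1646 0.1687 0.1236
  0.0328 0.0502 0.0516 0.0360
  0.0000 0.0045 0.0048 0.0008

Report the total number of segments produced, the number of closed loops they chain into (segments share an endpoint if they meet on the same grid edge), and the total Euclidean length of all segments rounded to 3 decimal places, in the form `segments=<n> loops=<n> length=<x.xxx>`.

segments=8 loops=1 length=5.991

cell (2,0): code 0100 → (2.296,1.000)–(3.000,0.493)
cell (2,1): code 1100 → (2.304,2.000)–(2.296,1.000)
cell (2,2): code 1000 → (3.000,2.510)–(2.304,2.000)
cell (3,0): code 0110 → (3.000,0.493)–(4.000,0.985)
cell (3,2): code 1001 → (4.000,2.005)–(3.000,2.510)
cell (4,0): code 0010 → (4.000,0.985)–(4.012,1.000)
cell (4,1): code 0011 → (4.012,1.000)–(4.004,2.000)
cell (4,2): code 0001 → (4.004,2.000)–(4.000,2.005)
total: 8 segments, chained into 1 closed loop(s), length Σ = 5.990540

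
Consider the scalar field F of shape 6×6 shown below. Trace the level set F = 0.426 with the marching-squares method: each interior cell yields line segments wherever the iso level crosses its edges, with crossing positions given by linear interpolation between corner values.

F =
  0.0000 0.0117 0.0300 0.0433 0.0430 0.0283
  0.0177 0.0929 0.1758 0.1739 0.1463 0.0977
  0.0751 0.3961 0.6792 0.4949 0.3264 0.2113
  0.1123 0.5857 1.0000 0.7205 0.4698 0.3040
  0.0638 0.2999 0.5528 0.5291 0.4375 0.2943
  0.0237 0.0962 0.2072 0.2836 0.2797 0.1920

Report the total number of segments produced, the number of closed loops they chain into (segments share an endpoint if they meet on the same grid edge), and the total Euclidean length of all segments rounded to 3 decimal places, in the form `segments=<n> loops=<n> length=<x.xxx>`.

segments=14 loops=1 length=10.067

cell (1,1): code 0100 → (1.497,2.000)–(2.000,1.106)
cell (1,2): code 1100 → (1.785,3.000)–(1.497,2.000)
cell (1,3): code 1000 → (2.000,3.409)–(1.785,3.000)
cell (2,0): code 0100 → (2.158,1.000)–(3.000,0.663)
cell (2,1): code 1110 → (2.000,1.106)–(2.158,1.000)
cell (2,3): code 1101 → (2.695,4.000)–(2.000,3.409)
cell (2,4): code 1000 → (3.000,4.264)–(2.695,4.000)
cell (3,0): code 0010 → (3.000,0.663)–(3.559,1.000)
cell (3,1): code 0111 → (3.559,1.000)–(4.000,1.499)
cell (3,4): code 1001 → (4.000,4.080)–(3.000,4.264)
cell (4,1): code 0010 → (4.000,1.499)–(4.367,2.000)
cell (4,2): code 0011 → (4.367,2.000)–(4.420,3.000)
cell (4,3): code 0011 → (4.420,3.000)–(4.073,4.000)
cell (4,4): code 0001 → (4.073,4.000)–(4.000,4.080)
total: 14 segments, chained into 1 closed loop(s), length Σ = 10.066624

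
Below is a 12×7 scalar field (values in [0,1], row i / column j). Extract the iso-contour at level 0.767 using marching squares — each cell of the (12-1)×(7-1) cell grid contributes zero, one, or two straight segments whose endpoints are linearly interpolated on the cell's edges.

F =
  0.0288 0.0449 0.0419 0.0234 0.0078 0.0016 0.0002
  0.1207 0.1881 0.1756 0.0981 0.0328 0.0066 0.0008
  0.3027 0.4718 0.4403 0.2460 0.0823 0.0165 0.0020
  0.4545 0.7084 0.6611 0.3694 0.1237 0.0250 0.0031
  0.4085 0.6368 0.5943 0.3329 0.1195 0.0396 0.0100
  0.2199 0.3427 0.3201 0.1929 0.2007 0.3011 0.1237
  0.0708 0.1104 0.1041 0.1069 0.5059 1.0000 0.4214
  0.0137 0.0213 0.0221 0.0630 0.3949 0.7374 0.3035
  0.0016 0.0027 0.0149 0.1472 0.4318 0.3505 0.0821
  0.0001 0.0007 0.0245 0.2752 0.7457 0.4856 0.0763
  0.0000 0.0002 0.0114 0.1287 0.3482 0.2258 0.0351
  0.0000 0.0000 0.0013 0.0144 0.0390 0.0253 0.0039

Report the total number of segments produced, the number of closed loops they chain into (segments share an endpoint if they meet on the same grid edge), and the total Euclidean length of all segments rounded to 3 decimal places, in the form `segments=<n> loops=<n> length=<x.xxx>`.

cell (5,4): code 0100 → (5.667,5.000)–(6.000,4.528)
cell (5,5): code 1000 → (6.000,5.403)–(5.667,5.000)
cell (6,4): code 0010 → (6.000,4.528)–(6.887,5.000)
cell (6,5): code 0001 → (6.887,5.000)–(6.000,5.403)
total: 4 segments, chained into 1 closed loop(s), length Σ = 3.079493

segments=4 loops=1 length=3.079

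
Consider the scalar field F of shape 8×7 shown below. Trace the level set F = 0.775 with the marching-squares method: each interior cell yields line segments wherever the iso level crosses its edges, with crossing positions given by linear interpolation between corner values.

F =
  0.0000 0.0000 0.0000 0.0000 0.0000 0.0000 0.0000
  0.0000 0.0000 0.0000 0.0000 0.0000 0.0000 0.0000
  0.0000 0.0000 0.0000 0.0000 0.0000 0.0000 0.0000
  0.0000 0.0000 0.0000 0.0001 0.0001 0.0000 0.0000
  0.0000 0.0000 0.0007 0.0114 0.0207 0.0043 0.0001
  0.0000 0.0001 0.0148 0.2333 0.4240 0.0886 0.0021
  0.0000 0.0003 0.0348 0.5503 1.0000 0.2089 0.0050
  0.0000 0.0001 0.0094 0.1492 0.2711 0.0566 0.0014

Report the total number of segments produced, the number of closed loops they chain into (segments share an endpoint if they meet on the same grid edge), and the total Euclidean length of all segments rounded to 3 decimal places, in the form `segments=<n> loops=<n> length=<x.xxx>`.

segments=4 loops=1 length=2.126

cell (5,3): code 0100 → (5.609,4.000)–(6.000,3.500)
cell (5,4): code 1000 → (6.000,4.284)–(5.609,4.000)
cell (6,3): code 0010 → (6.000,3.500)–(6.309,4.000)
cell (6,4): code 0001 → (6.309,4.000)–(6.000,4.284)
total: 4 segments, chained into 1 closed loop(s), length Σ = 2.125587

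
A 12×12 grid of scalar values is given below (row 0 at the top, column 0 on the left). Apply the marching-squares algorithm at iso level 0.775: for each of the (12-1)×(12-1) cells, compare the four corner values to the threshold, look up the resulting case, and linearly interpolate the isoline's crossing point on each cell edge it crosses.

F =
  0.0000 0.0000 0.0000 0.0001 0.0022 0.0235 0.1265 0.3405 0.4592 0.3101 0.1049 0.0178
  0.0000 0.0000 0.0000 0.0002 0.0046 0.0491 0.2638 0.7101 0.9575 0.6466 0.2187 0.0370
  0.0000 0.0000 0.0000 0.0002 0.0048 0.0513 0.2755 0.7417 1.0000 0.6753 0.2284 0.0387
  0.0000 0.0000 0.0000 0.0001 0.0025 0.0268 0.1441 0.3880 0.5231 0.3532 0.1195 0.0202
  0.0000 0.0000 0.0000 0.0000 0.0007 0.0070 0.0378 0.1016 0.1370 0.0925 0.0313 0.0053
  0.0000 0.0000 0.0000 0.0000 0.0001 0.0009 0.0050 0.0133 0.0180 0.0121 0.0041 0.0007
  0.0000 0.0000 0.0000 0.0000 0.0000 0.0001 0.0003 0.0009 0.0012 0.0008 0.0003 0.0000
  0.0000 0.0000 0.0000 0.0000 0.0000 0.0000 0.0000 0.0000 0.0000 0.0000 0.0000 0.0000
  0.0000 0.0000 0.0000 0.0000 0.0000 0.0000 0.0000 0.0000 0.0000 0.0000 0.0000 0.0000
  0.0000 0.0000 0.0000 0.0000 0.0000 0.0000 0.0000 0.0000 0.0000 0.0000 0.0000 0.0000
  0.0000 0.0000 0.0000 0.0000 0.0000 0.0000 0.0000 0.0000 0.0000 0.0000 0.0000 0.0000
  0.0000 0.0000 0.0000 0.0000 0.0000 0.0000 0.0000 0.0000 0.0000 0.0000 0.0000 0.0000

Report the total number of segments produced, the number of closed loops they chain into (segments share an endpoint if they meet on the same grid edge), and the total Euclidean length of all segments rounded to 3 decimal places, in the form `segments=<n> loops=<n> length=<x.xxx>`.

segments=6 loops=1 length=5.359

cell (0,7): code 0100 → (0.634,8.000)–(1.000,7.262)
cell (0,8): code 1000 → (1.000,8.587)–(0.634,8.000)
cell (1,7): code 0110 → (1.000,7.262)–(2.000,7.129)
cell (1,8): code 1001 → (2.000,8.693)–(1.000,8.587)
cell (2,7): code 0010 → (2.000,7.129)–(2.472,8.000)
cell (2,8): code 0001 → (2.472,8.000)–(2.000,8.693)
total: 6 segments, chained into 1 closed loop(s), length Σ = 5.358888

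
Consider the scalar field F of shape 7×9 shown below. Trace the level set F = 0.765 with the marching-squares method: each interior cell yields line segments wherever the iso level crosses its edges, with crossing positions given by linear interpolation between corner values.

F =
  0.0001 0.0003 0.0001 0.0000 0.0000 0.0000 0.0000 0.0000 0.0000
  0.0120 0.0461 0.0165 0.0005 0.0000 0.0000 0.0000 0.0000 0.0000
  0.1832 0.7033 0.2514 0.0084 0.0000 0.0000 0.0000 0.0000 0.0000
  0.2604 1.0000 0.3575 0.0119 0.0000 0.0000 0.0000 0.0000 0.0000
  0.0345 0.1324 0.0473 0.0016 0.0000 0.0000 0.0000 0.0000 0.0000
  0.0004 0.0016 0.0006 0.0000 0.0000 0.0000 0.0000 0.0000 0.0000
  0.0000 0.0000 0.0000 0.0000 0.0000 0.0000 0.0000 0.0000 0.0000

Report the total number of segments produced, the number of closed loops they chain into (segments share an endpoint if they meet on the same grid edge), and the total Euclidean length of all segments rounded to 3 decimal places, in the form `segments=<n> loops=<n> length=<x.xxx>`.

cell (2,0): code 0100 → (2.208,1.000)–(3.000,0.682)
cell (2,1): code 1000 → (3.000,1.366)–(2.208,1.000)
cell (3,0): code 0010 → (3.000,0.682)–(3.271,1.000)
cell (3,1): code 0001 → (3.271,1.000)–(3.000,1.366)
total: 4 segments, chained into 1 closed loop(s), length Σ = 2.598476

segments=4 loops=1 length=2.598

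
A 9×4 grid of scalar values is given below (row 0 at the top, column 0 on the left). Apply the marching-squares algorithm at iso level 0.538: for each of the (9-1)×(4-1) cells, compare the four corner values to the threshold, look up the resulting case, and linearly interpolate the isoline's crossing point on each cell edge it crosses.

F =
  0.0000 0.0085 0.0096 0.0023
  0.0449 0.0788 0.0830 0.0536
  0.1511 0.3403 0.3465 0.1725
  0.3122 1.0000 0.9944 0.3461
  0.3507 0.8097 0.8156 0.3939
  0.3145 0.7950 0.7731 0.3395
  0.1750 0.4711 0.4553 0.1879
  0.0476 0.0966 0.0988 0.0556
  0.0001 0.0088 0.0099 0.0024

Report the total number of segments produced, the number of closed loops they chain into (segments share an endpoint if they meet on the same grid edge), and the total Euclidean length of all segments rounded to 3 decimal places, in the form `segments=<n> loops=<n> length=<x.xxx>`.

segments=10 loops=1 length=9.854

cell (2,0): code 0100 → (2.300,1.000)–(3.000,0.328)
cell (2,1): code 1100 → (2.296,2.000)–(2.300,1.000)
cell (2,2): code 1000 → (3.000,2.704)–(2.296,2.000)
cell (3,0): code 0110 → (3.000,0.328)–(4.000,0.408)
cell (3,2): code 1001 → (4.000,2.658)–(3.000,2.704)
cell (4,0): code 0110 → (4.000,0.408)–(5.000,0.465)
cell (4,2): code 1001 → (5.000,2.542)–(4.000,2.658)
cell (5,0): code 0010 → (5.000,0.465)–(5.793,1.000)
cell (5,1): code 0011 → (5.793,1.000)–(5.740,2.000)
cell (5,2): code 0001 → (5.740,2.000)–(5.000,2.542)
total: 10 segments, chained into 1 closed loop(s), length Σ = 9.854388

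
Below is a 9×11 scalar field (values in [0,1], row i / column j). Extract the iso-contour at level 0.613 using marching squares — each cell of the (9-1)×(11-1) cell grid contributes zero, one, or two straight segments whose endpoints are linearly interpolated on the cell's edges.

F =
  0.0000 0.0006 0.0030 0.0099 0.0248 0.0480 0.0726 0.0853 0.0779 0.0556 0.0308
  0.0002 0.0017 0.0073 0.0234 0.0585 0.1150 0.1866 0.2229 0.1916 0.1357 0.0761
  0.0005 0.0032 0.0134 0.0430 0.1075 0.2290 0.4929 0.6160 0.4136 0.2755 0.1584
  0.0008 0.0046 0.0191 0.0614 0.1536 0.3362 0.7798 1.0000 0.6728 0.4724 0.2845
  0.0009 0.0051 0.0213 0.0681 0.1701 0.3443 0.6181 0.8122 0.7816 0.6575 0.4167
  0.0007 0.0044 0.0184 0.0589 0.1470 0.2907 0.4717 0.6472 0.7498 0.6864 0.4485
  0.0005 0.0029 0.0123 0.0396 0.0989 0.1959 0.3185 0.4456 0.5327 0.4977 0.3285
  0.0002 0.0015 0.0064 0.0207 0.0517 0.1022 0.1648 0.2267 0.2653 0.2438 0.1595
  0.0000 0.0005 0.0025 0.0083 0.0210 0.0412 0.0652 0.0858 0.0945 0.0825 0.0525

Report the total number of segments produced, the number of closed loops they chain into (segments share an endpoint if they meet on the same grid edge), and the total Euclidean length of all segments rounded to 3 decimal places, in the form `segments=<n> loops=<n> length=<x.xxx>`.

cell (1,6): code 0100 → (1.992,7.000)–(2.000,6.976)
cell (1,7): code 1000 → (2.000,7.015)–(1.992,7.000)
cell (2,5): code 0100 → (2.419,6.000)–(3.000,5.624)
cell (2,6): code 1110 → (2.000,6.976)–(2.419,6.000)
cell (2,7): code 1101 → (2.769,8.000)–(2.000,7.015)
cell (2,8): code 1000 → (3.000,8.298)–(2.769,8.000)
cell (3,5): code 0110 → (3.000,5.624)–(4.000,5.981)
cell (3,8): code 1101 → (3.760,9.000)–(3.000,8.298)
cell (3,9): code 1000 → (4.000,9.185)–(3.760,9.000)
cell (4,5): code 0010 → (4.000,5.981)–(4.035,6.000)
cell (4,6): code 0111 → (4.035,6.000)–(5.000,6.805)
cell (4,9): code 1001 → (5.000,9.309)–(4.000,9.185)
cell (5,6): code 0010 → (5.000,6.805)–(5.170,7.000)
cell (5,7): code 0011 → (5.170,7.000)–(5.630,8.000)
cell (5,8): code 0011 → (5.630,8.000)–(5.389,9.000)
cell (5,9): code 0001 → (5.389,9.000)–(5.000,9.309)
total: 16 segments, chained into 1 closed loop(s), length Σ = 11.011048

segments=16 loops=1 length=11.011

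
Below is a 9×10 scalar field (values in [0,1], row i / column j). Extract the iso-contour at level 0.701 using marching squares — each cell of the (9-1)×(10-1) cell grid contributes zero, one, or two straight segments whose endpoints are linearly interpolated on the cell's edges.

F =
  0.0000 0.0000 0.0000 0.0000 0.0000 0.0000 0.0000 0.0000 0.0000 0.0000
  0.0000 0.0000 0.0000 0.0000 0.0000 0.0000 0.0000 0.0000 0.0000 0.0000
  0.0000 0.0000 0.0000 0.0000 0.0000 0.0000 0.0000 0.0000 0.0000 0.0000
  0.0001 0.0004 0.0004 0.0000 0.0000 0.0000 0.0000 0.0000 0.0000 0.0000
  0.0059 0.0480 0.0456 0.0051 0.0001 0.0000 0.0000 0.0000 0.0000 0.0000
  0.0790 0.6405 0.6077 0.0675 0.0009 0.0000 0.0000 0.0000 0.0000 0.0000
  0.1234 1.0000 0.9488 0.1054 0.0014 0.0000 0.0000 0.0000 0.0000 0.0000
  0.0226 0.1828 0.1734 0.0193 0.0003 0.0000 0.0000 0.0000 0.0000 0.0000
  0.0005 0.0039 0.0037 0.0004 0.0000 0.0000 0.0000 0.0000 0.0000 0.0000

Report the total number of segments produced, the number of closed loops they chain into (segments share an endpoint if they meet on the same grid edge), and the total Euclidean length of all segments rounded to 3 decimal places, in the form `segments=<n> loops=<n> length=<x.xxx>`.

cell (5,0): code 0100 → (5.168,1.000)–(6.000,0.659)
cell (5,1): code 1100 → (5.274,2.000)–(5.168,1.000)
cell (5,2): code 1000 → (6.000,2.294)–(5.274,2.000)
cell (6,0): code 0010 → (6.000,0.659)–(6.366,1.000)
cell (6,1): code 0011 → (6.366,1.000)–(6.320,2.000)
cell (6,2): code 0001 → (6.320,2.000)–(6.000,2.294)
total: 6 segments, chained into 1 closed loop(s), length Σ = 4.623494

segments=6 loops=1 length=4.623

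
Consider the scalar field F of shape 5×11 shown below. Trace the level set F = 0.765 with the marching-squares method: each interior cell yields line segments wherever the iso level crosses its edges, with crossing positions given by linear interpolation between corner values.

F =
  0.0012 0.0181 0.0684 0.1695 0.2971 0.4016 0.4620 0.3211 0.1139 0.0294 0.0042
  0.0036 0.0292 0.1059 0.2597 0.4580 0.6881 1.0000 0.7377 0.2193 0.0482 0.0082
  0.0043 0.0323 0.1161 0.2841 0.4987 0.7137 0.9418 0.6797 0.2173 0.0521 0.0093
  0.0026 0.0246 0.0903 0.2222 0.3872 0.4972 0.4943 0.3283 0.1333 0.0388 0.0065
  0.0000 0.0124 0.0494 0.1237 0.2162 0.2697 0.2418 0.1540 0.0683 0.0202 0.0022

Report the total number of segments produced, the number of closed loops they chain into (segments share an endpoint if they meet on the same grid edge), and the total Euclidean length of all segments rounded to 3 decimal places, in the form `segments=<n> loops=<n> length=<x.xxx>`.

cell (0,5): code 0100 → (0.563,6.000)–(1.000,5.247)
cell (0,6): code 1000 → (1.000,6.896)–(0.563,6.000)
cell (1,5): code 0110 → (1.000,5.247)–(2.000,5.225)
cell (1,6): code 1001 → (2.000,6.675)–(1.000,6.896)
cell (2,5): code 0010 → (2.000,5.225)–(2.395,6.000)
cell (2,6): code 0001 → (2.395,6.000)–(2.000,6.675)
total: 6 segments, chained into 1 closed loop(s), length Σ = 5.543799

segments=6 loops=1 length=5.544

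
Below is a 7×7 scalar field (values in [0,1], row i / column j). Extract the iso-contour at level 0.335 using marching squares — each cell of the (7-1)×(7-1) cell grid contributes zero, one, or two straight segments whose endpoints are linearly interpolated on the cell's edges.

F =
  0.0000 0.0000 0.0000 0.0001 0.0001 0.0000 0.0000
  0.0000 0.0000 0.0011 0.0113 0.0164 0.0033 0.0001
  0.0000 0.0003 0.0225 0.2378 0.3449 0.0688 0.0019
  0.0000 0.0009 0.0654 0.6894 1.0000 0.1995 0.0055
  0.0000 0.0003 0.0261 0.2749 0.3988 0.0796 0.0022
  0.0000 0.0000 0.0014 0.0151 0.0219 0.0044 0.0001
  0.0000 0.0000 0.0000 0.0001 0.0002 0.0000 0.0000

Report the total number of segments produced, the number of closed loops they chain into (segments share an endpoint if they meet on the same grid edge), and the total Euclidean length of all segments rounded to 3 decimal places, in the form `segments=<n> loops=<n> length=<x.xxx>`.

cell (1,3): code 0100 → (1.970,4.000)–(2.000,3.908)
cell (1,4): code 1000 → (2.000,4.036)–(1.970,4.000)
cell (2,2): code 0100 → (2.215,3.000)–(3.000,2.432)
cell (2,3): code 1110 → (2.000,3.908)–(2.215,3.000)
cell (2,4): code 1001 → (3.000,4.831)–(2.000,4.036)
cell (3,2): code 0010 → (3.000,2.432)–(3.855,3.000)
cell (3,3): code 0111 → (3.855,3.000)–(4.000,3.485)
cell (3,4): code 1001 → (4.000,4.200)–(3.000,4.831)
cell (4,3): code 0010 → (4.000,3.485)–(4.169,4.000)
cell (4,4): code 0001 → (4.169,4.000)–(4.000,4.200)
total: 10 segments, chained into 1 closed loop(s), length Σ = 6.842005

segments=10 loops=1 length=6.842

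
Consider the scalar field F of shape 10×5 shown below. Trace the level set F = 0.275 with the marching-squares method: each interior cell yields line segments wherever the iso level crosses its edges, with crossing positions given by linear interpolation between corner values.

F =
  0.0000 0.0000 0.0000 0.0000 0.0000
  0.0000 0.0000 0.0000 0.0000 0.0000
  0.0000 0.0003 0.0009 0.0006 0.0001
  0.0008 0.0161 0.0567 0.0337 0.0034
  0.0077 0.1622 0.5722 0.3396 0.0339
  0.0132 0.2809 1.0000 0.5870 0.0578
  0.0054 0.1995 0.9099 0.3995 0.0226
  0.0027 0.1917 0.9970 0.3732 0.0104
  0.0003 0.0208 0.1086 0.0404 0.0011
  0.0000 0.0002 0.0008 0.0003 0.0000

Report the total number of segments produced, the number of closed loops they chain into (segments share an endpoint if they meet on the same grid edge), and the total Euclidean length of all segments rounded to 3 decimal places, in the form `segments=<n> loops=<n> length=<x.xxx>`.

segments=14 loops=1 length=11.183

cell (3,1): code 0100 → (3.423,2.000)–(4.000,1.275)
cell (3,2): code 1100 → (3.789,3.000)–(3.423,2.000)
cell (3,3): code 1000 → (4.000,3.211)–(3.789,3.000)
cell (4,0): code 0100 → (4.950,1.000)–(5.000,0.978)
cell (4,1): code 1110 → (4.000,1.275)–(4.950,1.000)
cell (4,3): code 1001 → (5.000,3.590)–(4.000,3.211)
cell (5,0): code 0010 → (5.000,0.978)–(5.072,1.000)
cell (5,1): code 0111 → (5.072,1.000)–(6.000,1.106)
cell (5,3): code 1001 → (6.000,3.330)–(5.000,3.590)
cell (6,1): code 0110 → (6.000,1.106)–(7.000,1.103)
cell (6,3): code 1001 → (7.000,3.271)–(6.000,3.330)
cell (7,1): code 0010 → (7.000,1.103)–(7.813,2.000)
cell (7,2): code 0011 → (7.813,2.000)–(7.295,3.000)
cell (7,3): code 0001 → (7.295,3.000)–(7.000,3.271)
total: 14 segments, chained into 1 closed loop(s), length Σ = 11.183137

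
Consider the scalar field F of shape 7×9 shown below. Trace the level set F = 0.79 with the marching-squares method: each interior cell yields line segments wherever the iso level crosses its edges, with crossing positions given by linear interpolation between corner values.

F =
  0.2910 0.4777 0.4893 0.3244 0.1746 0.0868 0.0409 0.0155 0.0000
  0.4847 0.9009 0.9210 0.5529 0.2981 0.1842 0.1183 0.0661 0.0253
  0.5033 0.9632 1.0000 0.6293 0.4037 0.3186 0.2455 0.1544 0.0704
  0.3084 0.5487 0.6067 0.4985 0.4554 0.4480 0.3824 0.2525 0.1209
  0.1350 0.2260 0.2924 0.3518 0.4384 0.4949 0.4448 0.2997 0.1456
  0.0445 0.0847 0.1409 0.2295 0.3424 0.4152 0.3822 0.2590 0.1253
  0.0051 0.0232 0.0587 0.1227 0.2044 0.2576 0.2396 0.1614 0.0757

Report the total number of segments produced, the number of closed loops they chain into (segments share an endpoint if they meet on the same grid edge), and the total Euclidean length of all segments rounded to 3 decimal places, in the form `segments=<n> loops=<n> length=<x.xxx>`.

cell (0,0): code 0100 → (0.738,1.000)–(1.000,0.734)
cell (0,1): code 1100 → (0.697,2.000)–(0.738,1.000)
cell (0,2): code 1000 → (1.000,2.356)–(0.697,2.000)
cell (1,0): code 0110 → (1.000,0.734)–(2.000,0.623)
cell (1,2): code 1001 → (2.000,2.566)–(1.000,2.356)
cell (2,0): code 0010 → (2.000,0.623)–(2.418,1.000)
cell (2,1): code 0011 → (2.418,1.000)–(2.534,2.000)
cell (2,2): code 0001 → (2.534,2.000)–(2.000,2.566)
total: 8 segments, chained into 1 closed loop(s), length Σ = 6.217966

segments=8 loops=1 length=6.218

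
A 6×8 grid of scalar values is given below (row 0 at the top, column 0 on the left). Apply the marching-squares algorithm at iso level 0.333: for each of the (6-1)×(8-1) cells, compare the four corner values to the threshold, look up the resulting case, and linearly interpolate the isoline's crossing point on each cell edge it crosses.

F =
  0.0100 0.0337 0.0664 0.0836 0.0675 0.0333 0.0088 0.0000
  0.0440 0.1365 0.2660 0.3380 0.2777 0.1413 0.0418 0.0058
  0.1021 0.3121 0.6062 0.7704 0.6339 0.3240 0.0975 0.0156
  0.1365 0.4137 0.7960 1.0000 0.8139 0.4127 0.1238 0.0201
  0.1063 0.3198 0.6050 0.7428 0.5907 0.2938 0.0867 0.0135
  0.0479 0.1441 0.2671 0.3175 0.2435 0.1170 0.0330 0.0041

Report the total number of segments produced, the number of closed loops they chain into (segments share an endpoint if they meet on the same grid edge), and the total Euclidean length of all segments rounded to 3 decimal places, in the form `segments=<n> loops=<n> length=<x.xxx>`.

segments=18 loops=1 length=13.225

cell (0,2): code 0100 → (0.980,3.000)–(1.000,2.931)
cell (0,3): code 1000 → (1.000,3.083)–(0.980,3.000)
cell (1,1): code 0100 → (1.197,2.000)–(2.000,1.071)
cell (1,2): code 1110 → (1.000,2.931)–(1.197,2.000)
cell (1,3): code 1101 → (1.155,4.000)–(1.000,3.083)
cell (1,4): code 1000 → (2.000,4.971)–(1.155,4.000)
cell (2,0): code 0100 → (2.206,1.000)–(3.000,0.709)
cell (2,1): code 1110 → (2.000,1.071)–(2.206,1.000)
cell (2,4): code 1101 → (2.101,5.000)–(2.000,4.971)
cell (2,5): code 1000 → (3.000,5.276)–(2.101,5.000)
cell (3,0): code 0010 → (3.000,0.709)–(3.859,1.000)
cell (3,1): code 0111 → (3.859,1.000)–(4.000,1.046)
cell (3,4): code 1011 → (4.000,4.868)–(3.670,5.000)
cell (3,5): code 0001 → (3.670,5.000)–(3.000,5.276)
cell (4,1): code 0010 → (4.000,1.046)–(4.805,2.000)
cell (4,2): code 0011 → (4.805,2.000)–(4.964,3.000)
cell (4,3): code 0011 → (4.964,3.000)–(4.742,4.000)
cell (4,4): code 0001 → (4.742,4.000)–(4.000,4.868)
total: 18 segments, chained into 1 closed loop(s), length Σ = 13.224849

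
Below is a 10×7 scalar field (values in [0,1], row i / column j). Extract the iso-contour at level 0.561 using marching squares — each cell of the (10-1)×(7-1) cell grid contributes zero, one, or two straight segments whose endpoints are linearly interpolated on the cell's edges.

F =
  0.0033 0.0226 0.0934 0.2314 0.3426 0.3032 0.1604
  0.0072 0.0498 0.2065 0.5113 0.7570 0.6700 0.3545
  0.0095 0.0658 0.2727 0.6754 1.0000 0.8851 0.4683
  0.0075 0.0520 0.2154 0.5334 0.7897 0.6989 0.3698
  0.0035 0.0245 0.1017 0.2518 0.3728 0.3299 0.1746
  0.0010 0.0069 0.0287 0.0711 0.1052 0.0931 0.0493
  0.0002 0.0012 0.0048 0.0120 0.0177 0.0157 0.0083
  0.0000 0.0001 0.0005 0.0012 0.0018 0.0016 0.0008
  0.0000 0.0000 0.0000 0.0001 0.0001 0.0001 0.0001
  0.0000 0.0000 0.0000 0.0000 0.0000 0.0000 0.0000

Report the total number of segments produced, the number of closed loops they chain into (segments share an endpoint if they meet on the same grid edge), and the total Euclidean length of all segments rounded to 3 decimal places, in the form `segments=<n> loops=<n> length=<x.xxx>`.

cell (0,3): code 0100 → (0.527,4.000)–(1.000,3.202)
cell (0,4): code 1100 → (0.703,5.000)–(0.527,4.000)
cell (0,5): code 1000 → (1.000,5.345)–(0.703,5.000)
cell (1,2): code 0100 → (1.303,3.000)–(2.000,2.716)
cell (1,3): code 1110 → (1.000,3.202)–(1.303,3.000)
cell (1,5): code 1001 → (2.000,5.778)–(1.000,5.345)
cell (2,2): code 0010 → (2.000,2.716)–(2.806,3.000)
cell (2,3): code 0111 → (2.806,3.000)–(3.000,3.108)
cell (2,5): code 1001 → (3.000,5.419)–(2.000,5.778)
cell (3,3): code 0010 → (3.000,3.108)–(3.549,4.000)
cell (3,4): code 0011 → (3.549,4.000)–(3.374,5.000)
cell (3,5): code 0001 → (3.374,5.000)–(3.000,5.419)
total: 12 segments, chained into 1 closed loop(s), length Σ = 9.367687

segments=12 loops=1 length=9.368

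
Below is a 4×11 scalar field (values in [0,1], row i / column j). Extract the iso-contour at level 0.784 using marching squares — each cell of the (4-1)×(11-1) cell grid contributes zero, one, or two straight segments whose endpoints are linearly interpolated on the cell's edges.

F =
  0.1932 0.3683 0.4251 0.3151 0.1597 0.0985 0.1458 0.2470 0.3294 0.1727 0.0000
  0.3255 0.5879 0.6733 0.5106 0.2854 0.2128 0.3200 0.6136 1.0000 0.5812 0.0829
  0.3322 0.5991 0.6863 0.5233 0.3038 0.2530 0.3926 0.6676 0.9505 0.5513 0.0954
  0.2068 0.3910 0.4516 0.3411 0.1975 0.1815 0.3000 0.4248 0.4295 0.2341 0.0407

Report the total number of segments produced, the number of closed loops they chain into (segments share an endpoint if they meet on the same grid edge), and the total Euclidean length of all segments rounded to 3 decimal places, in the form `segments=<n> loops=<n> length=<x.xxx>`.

cell (0,7): code 0100 → (0.678,8.000)–(1.000,7.441)
cell (0,8): code 1000 → (1.000,8.516)–(0.678,8.000)
cell (1,7): code 0110 → (1.000,7.441)–(2.000,7.411)
cell (1,8): code 1001 → (2.000,8.417)–(1.000,8.516)
cell (2,7): code 0010 → (2.000,7.411)–(2.320,8.000)
cell (2,8): code 0001 → (2.320,8.000)–(2.000,8.417)
total: 6 segments, chained into 1 closed loop(s), length Σ = 4.453688

segments=6 loops=1 length=4.454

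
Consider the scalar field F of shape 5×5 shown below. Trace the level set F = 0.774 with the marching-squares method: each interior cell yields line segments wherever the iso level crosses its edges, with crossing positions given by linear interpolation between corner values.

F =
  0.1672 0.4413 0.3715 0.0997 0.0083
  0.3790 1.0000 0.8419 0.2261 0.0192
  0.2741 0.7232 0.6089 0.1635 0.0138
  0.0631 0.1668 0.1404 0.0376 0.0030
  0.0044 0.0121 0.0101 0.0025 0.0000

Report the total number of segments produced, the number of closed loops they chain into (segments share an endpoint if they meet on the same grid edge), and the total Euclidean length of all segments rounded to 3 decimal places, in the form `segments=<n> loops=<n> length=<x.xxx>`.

segments=6 loops=1 length=4.094

cell (0,0): code 0100 → (0.595,1.000)–(1.000,0.636)
cell (0,1): code 1100 → (0.856,2.000)–(0.595,1.000)
cell (0,2): code 1000 → (1.000,2.110)–(0.856,2.000)
cell (1,0): code 0010 → (1.000,0.636)–(1.816,1.000)
cell (1,1): code 0011 → (1.816,1.000)–(1.291,2.000)
cell (1,2): code 0001 → (1.291,2.000)–(1.000,2.110)
total: 6 segments, chained into 1 closed loop(s), length Σ = 4.094007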